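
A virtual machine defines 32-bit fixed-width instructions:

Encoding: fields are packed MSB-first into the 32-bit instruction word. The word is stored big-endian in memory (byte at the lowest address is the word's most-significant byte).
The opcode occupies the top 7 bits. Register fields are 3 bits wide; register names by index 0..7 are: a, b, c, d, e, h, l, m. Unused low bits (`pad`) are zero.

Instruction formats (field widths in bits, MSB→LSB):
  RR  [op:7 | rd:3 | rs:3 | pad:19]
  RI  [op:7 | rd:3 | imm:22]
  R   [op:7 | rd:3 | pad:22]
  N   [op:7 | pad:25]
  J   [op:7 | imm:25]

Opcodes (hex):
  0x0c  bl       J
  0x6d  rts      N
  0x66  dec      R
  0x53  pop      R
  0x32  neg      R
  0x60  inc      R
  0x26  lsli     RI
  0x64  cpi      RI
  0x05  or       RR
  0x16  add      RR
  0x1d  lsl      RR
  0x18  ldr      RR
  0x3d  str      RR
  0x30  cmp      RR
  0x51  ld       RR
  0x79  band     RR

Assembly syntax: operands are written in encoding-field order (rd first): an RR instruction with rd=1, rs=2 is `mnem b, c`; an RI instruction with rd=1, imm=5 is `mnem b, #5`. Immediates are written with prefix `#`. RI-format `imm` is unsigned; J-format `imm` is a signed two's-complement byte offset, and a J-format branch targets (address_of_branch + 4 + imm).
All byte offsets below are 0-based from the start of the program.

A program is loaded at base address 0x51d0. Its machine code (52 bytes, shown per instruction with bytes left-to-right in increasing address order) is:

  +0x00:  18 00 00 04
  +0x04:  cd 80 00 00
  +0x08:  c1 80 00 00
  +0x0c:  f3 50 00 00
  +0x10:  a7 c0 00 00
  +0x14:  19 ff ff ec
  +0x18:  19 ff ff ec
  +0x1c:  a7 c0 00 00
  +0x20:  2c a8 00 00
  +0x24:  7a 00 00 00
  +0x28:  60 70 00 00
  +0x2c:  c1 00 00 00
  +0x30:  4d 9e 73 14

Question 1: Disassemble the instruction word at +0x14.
bl #-20

[14] 19 ff ff ec → 0x19ffffec
  top 7b → 0xc → bl [J]
  imm: (w>>0)&0x1ffffff=0x1ffffec (s25→-20) → #-20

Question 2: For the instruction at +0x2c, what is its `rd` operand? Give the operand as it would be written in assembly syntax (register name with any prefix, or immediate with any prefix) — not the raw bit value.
e

off 0x2c: read c1 00 00 00 as big → 0xc1000000
  opcode bits[31:25]=0x60: inc/R
  rd@[24:22]=0x4 ⇒ e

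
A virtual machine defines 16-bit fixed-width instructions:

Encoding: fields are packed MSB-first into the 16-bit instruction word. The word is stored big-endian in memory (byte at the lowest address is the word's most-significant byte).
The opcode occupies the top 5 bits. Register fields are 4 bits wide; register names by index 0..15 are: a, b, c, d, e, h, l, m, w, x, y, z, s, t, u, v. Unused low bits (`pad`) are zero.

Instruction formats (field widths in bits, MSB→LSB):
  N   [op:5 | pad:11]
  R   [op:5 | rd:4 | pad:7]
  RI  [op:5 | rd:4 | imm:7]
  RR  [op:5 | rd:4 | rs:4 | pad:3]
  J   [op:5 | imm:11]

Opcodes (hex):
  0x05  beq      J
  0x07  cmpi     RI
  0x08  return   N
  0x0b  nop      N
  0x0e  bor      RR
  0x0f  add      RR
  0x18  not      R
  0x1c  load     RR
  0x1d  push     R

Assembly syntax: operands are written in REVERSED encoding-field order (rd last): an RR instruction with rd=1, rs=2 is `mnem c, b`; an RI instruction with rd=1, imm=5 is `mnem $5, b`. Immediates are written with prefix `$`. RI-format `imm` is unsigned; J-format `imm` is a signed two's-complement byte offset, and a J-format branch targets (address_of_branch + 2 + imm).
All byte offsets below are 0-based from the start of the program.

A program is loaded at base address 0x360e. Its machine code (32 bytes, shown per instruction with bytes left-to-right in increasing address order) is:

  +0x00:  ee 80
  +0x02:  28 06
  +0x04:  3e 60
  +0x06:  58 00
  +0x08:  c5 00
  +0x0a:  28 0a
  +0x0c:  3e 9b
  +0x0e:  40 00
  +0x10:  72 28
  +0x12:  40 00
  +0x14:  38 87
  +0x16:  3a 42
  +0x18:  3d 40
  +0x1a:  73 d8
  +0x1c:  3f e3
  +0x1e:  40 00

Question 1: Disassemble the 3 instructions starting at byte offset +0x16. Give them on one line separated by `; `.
off 0x16: read 3a 42 as big → 0x3a42
  opcode bits[15:11]=0x7: cmpi/RI
  [10:7] rd=4 = e
  [6:0] imm=66 = $66
off 0x18: read 3d 40 as big → 0x3d40
  opcode bits[15:11]=0x7: cmpi/RI
  [10:7] rd=10 = y
  [6:0] imm=64 = $64
off 0x1a: read 73 d8 as big → 0x73d8
  opcode bits[15:11]=0xe: bor/RR
  [10:7] rd=7 = m
  [6:3] rs=11 = z

cmpi $66, e; cmpi $64, y; bor z, m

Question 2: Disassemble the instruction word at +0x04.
cmpi $96, s

[04] 3e 60 → 0x3e60
  opcode bits[15:11]=0x7: cmpi/RI
  rd: (w>>7)&0xf=0xc → s
  imm: (w>>0)&0x7f=0x60 → $96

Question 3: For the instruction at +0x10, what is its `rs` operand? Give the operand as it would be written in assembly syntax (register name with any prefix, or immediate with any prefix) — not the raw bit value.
[10] 72 28 → 0x7228
  top 5b → 0xe → bor [RR]
  rd@[10:7]=0x4 ⇒ e
  rs@[6:3]=0x5 ⇒ h

h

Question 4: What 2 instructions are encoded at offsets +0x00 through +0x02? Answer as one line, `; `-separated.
off 0x00: read ee 80 as big → 0xee80
  op=0xee80>>11=0x1d ⇒ push (R)
  rd@[10:7]=0xd ⇒ t
off 0x02: read 28 06 as big → 0x2806
  op=0x2806>>11=0x5 ⇒ beq (J)
  imm@[10:0]=0x6 ⇒ $6

push t; beq $6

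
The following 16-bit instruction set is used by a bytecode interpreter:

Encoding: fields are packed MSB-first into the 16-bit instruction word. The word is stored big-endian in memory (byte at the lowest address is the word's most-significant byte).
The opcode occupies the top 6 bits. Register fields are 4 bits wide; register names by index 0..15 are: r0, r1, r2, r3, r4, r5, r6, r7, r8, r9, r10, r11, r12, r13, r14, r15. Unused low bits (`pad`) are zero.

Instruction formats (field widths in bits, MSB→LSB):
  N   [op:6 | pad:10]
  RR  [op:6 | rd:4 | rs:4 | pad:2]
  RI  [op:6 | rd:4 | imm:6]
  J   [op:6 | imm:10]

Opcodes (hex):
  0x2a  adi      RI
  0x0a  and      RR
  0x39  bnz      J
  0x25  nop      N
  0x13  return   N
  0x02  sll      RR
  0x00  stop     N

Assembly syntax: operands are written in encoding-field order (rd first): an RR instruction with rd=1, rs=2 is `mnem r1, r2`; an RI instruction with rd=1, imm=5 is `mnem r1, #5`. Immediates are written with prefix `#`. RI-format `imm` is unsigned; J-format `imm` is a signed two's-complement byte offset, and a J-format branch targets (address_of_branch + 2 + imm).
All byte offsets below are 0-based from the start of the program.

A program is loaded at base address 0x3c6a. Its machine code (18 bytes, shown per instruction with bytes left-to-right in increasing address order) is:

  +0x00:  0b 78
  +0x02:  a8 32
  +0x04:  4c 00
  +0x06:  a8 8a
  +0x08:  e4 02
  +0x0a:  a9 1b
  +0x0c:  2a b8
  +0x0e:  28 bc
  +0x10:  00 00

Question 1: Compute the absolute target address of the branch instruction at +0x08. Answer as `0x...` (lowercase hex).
@+08  big-endian(e4 02) = 0xe402
  top 6b → 0x39 → bnz [J]
  imm: (w>>0)&0x3ff=0x2 → #2
  target = base 0x3c6a + off 0x08 + 2 + imm 2 = 0x3c76

0x3c76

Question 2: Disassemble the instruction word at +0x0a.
@+0a  big-endian(a9 1b) = 0xa91b
  top 6b → 0x2a → adi [RI]
  [9:6] rd=4 = r4
  [5:0] imm=27 = #27

adi r4, #27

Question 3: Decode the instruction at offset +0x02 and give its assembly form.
adi r0, #50

off 0x02: read a8 32 as big → 0xa832
  opcode bits[15:10]=0x2a: adi/RI
  rd@[9:6]=0x0 ⇒ r0
  imm@[5:0]=0x32 ⇒ #50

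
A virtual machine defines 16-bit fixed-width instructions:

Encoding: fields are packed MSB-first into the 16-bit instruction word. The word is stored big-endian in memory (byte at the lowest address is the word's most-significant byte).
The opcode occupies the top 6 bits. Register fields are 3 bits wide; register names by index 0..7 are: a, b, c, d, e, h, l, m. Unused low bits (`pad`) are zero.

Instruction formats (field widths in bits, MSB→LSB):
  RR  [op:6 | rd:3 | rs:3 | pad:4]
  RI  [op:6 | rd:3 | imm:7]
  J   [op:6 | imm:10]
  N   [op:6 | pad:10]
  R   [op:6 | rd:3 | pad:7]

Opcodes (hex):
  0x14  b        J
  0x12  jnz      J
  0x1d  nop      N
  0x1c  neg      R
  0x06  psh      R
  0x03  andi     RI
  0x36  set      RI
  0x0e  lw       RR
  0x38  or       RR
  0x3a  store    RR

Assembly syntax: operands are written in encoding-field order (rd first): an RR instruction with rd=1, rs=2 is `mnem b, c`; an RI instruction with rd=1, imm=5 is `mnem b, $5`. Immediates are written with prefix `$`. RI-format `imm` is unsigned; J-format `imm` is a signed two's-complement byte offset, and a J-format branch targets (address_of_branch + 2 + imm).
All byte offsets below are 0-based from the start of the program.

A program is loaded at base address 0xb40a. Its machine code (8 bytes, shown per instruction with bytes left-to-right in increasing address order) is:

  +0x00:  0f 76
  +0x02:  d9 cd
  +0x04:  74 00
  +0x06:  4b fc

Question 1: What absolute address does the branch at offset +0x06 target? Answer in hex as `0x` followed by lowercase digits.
0xb40e

+0x06: 4b fc ⇒ word 0x4bfc (big)
  op=0x4bfc>>10=0x12 ⇒ jnz (J)
  imm@[9:0]=0x3fc (s10→-4) ⇒ $-4
  target = base 0xb40a + off 0x06 + 2 + imm -4 = 0xb40e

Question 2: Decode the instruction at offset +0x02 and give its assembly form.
set d, $77

[02] d9 cd → 0xd9cd
  opcode bits[15:10]=0x36: set/RI
  [9:7] rd=3 = d
  [6:0] imm=77 = $77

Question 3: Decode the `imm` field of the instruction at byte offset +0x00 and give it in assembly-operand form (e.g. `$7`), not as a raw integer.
$118

[00] 0f 76 → 0x0f76
  op=0x0f76>>10=0x3 ⇒ andi (RI)
  rd: (w>>7)&0x7=0x6 → l
  imm: (w>>0)&0x7f=0x76 → $118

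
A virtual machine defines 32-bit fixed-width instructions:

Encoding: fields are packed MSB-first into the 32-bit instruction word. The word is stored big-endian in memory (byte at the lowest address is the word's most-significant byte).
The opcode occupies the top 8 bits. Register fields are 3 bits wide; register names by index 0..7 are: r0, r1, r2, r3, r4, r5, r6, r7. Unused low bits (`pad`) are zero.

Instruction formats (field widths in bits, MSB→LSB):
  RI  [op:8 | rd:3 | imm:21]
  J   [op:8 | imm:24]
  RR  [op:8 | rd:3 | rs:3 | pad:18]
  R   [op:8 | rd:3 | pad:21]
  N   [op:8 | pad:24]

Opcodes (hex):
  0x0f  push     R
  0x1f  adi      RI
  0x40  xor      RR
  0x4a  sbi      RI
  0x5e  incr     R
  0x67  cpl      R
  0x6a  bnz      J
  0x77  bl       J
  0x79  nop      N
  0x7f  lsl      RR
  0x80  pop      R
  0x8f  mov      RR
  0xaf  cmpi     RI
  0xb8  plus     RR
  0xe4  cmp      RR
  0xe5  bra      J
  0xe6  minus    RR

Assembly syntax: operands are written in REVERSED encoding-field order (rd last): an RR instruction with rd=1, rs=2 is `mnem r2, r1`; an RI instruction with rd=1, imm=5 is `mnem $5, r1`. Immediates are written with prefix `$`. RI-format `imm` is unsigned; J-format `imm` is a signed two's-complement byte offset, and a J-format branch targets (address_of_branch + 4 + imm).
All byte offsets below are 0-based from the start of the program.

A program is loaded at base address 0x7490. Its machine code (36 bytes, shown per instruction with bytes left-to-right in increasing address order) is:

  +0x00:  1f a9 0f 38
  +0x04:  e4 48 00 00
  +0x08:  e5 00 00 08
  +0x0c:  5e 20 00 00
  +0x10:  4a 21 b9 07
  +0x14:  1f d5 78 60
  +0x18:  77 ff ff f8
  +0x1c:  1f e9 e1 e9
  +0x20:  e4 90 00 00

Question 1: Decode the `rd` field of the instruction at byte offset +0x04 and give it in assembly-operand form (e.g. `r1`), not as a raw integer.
[04] e4 48 00 00 → 0xe4480000
  op=0xe4480000>>24=0xe4 ⇒ cmp (RR)
  rd: (w>>21)&0x7=0x2 → r2
  rs: (w>>18)&0x7=0x2 → r2

r2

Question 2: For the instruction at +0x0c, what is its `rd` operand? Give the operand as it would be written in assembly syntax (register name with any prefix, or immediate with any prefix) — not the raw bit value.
r1

[0c] 5e 20 00 00 → 0x5e200000
  opcode bits[31:24]=0x5e: incr/R
  rd: (w>>21)&0x7=0x1 → r1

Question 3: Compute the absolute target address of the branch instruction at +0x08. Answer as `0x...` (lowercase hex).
0x74a4

@+08  big-endian(e5 00 00 08) = 0xe5000008
  op=0xe5000008>>24=0xe5 ⇒ bra (J)
  imm: (w>>0)&0xffffff=0x8 → $8
  target = base 0x7490 + off 0x08 + 4 + imm 8 = 0x74a4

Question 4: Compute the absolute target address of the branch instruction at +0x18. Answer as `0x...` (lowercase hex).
+0x18: 77 ff ff f8 ⇒ word 0x77fffff8 (big)
  op=0x77fffff8>>24=0x77 ⇒ bl (J)
  imm@[23:0]=0xfffff8 (s24→-8) ⇒ $-8
  target = base 0x7490 + off 0x18 + 4 + imm -8 = 0x74a4

0x74a4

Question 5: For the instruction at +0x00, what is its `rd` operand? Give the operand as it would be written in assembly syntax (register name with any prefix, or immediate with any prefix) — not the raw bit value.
r5

off 0x00: read 1f a9 0f 38 as big → 0x1fa90f38
  op=0x1fa90f38>>24=0x1f ⇒ adi (RI)
  [23:21] rd=5 = r5
  [20:0] imm=593720 = $593720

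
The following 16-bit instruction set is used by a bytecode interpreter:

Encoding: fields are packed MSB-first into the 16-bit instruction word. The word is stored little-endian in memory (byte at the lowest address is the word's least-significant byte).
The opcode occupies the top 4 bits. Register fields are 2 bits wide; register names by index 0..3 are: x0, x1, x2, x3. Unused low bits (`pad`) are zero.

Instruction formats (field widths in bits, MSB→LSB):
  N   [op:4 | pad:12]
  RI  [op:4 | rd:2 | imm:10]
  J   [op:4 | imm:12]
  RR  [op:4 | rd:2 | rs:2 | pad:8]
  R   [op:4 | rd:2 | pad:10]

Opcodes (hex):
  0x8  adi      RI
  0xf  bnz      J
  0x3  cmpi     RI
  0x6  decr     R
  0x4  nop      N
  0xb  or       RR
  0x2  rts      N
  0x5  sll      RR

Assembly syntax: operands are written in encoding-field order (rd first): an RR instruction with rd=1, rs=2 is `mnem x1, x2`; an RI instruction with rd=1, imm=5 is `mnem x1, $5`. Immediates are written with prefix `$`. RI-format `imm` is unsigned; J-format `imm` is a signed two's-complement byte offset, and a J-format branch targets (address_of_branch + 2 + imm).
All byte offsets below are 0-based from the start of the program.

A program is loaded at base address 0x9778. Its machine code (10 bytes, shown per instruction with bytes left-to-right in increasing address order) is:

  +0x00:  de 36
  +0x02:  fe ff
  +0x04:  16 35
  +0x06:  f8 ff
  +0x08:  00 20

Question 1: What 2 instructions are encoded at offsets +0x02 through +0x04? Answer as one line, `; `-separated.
bnz $-2; cmpi x1, $278

off 0x02: read fe ff as little → 0xfffe
  opcode bits[15:12]=0xf: bnz/J
  imm: (w>>0)&0xfff=0xffe (s12→-2) → $-2
off 0x04: read 16 35 as little → 0x3516
  opcode bits[15:12]=0x3: cmpi/RI
  rd: (w>>10)&0x3=0x1 → x1
  imm: (w>>0)&0x3ff=0x116 → $278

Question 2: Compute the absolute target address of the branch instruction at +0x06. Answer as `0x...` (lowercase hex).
+0x06: f8 ff ⇒ word 0xfff8 (little)
  op=0xfff8>>12=0xf ⇒ bnz (J)
  [11:0] imm=4088 (s12→-8) = $-8
  target = base 0x9778 + off 0x06 + 2 + imm -8 = 0x9778

0x9778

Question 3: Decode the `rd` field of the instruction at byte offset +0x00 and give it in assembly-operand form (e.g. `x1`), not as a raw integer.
x1

off 0x00: read de 36 as little → 0x36de
  opcode bits[15:12]=0x3: cmpi/RI
  rd@[11:10]=0x1 ⇒ x1
  imm@[9:0]=0x2de ⇒ $734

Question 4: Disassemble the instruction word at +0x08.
rts

off 0x08: read 00 20 as little → 0x2000
  top 4b → 0x2 → rts [N]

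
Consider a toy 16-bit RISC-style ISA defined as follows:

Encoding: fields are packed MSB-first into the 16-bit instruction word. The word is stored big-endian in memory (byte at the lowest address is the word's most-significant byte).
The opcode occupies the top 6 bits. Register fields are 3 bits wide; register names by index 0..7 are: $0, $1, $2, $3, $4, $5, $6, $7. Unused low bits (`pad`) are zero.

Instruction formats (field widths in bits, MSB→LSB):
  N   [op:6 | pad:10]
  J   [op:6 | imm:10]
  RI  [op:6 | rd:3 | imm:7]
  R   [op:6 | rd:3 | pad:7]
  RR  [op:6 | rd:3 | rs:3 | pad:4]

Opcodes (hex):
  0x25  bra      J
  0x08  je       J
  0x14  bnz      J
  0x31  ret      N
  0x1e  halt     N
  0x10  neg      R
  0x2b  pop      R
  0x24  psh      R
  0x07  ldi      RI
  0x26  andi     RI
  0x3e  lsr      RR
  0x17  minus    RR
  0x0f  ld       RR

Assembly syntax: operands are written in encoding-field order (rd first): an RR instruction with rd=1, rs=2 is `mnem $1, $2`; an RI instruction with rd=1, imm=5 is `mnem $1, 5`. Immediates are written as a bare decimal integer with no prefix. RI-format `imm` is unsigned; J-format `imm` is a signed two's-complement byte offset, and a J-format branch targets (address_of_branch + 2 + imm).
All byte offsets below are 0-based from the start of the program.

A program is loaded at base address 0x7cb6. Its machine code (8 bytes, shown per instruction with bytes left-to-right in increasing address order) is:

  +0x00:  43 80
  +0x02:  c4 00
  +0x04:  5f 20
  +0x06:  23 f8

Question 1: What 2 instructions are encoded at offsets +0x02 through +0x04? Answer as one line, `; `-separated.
ret; minus $6, $2

[02] c4 00 → 0xc400
  top 6b → 0x31 → ret [N]
[04] 5f 20 → 0x5f20
  top 6b → 0x17 → minus [RR]
  [9:7] rd=6 = $6
  [6:4] rs=2 = $2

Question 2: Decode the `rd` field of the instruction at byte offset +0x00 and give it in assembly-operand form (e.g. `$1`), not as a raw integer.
+0x00: 43 80 ⇒ word 0x4380 (big)
  op=0x4380>>10=0x10 ⇒ neg (R)
  [9:7] rd=7 = $7

$7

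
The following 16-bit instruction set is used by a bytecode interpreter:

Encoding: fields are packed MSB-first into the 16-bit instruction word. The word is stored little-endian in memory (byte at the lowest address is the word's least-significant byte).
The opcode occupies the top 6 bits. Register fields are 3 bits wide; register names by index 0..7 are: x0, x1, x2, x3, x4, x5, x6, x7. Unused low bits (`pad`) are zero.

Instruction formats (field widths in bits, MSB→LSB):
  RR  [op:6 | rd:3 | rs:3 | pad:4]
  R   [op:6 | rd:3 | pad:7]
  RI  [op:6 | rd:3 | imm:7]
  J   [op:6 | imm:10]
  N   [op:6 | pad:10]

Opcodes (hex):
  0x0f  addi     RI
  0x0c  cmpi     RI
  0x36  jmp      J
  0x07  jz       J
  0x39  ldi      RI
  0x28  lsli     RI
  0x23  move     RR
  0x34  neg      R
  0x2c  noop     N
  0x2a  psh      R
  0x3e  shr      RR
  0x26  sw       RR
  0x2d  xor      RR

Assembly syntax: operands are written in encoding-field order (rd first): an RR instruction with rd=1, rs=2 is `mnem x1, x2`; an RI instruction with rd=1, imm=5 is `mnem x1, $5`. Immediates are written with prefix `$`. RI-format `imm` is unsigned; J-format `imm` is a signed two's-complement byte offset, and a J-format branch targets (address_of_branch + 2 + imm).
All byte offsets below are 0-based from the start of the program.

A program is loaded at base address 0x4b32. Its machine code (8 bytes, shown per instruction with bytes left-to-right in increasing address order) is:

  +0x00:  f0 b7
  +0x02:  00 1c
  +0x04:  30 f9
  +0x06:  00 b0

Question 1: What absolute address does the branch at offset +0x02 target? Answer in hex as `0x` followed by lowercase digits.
@+02  little-endian(00 1c) = 0x1c00
  top 6b → 0x7 → jz [J]
  imm@[9:0]=0x0 ⇒ $0
  target = base 0x4b32 + off 0x02 + 2 + imm 0 = 0x4b36

0x4b36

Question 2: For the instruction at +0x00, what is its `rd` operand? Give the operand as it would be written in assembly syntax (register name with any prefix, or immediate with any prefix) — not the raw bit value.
off 0x00: read f0 b7 as little → 0xb7f0
  op=0xb7f0>>10=0x2d ⇒ xor (RR)
  [9:7] rd=7 = x7
  [6:4] rs=7 = x7

x7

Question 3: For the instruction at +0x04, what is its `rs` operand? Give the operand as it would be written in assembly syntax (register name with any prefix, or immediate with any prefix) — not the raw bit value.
x3

off 0x04: read 30 f9 as little → 0xf930
  op=0xf930>>10=0x3e ⇒ shr (RR)
  rd: (w>>7)&0x7=0x2 → x2
  rs: (w>>4)&0x7=0x3 → x3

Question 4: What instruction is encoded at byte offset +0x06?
+0x06: 00 b0 ⇒ word 0xb000 (little)
  op=0xb000>>10=0x2c ⇒ noop (N)

noop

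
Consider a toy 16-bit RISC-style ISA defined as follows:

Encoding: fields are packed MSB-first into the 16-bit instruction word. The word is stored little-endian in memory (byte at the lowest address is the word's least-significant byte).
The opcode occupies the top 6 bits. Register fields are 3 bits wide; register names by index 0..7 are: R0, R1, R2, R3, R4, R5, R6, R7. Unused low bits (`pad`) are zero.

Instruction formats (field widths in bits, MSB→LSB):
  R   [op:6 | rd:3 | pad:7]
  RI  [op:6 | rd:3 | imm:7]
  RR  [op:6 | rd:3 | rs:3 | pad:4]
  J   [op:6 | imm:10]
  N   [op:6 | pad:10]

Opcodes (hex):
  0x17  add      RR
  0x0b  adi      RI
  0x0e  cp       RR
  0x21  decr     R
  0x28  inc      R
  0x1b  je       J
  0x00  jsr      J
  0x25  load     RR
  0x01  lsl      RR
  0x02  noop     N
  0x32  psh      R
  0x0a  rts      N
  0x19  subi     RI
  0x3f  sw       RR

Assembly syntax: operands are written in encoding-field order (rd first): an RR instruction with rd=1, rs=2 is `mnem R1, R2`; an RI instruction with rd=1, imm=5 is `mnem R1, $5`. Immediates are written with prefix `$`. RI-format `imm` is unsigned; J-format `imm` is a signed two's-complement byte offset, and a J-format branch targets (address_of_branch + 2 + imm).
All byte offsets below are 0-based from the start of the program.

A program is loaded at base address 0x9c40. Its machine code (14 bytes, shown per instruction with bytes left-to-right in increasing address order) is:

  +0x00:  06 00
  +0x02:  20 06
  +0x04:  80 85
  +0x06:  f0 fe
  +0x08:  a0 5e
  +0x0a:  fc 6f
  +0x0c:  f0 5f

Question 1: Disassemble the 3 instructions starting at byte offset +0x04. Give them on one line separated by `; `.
[04] 80 85 → 0x8580
  op=0x8580>>10=0x21 ⇒ decr (R)
  rd@[9:7]=0x3 ⇒ R3
[06] f0 fe → 0xfef0
  op=0xfef0>>10=0x3f ⇒ sw (RR)
  rd@[9:7]=0x5 ⇒ R5
  rs@[6:4]=0x7 ⇒ R7
[08] a0 5e → 0x5ea0
  op=0x5ea0>>10=0x17 ⇒ add (RR)
  rd@[9:7]=0x5 ⇒ R5
  rs@[6:4]=0x2 ⇒ R2

decr R3; sw R5, R7; add R5, R2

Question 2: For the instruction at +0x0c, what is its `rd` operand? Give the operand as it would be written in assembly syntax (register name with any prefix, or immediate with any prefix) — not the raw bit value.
[0c] f0 5f → 0x5ff0
  op=0x5ff0>>10=0x17 ⇒ add (RR)
  [9:7] rd=7 = R7
  [6:4] rs=7 = R7

R7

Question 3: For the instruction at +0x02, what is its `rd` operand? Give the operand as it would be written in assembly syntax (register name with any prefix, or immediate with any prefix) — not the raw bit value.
R4

+0x02: 20 06 ⇒ word 0x0620 (little)
  top 6b → 0x1 → lsl [RR]
  rd: (w>>7)&0x7=0x4 → R4
  rs: (w>>4)&0x7=0x2 → R2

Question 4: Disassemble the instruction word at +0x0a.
je $-4

[0a] fc 6f → 0x6ffc
  opcode bits[15:10]=0x1b: je/J
  [9:0] imm=1020 (s10→-4) = $-4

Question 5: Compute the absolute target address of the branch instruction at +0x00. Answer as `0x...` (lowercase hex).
0x9c48

off 0x00: read 06 00 as little → 0x0006
  top 6b → 0x0 → jsr [J]
  imm@[9:0]=0x6 ⇒ $6
  target = base 0x9c40 + off 0x00 + 2 + imm 6 = 0x9c48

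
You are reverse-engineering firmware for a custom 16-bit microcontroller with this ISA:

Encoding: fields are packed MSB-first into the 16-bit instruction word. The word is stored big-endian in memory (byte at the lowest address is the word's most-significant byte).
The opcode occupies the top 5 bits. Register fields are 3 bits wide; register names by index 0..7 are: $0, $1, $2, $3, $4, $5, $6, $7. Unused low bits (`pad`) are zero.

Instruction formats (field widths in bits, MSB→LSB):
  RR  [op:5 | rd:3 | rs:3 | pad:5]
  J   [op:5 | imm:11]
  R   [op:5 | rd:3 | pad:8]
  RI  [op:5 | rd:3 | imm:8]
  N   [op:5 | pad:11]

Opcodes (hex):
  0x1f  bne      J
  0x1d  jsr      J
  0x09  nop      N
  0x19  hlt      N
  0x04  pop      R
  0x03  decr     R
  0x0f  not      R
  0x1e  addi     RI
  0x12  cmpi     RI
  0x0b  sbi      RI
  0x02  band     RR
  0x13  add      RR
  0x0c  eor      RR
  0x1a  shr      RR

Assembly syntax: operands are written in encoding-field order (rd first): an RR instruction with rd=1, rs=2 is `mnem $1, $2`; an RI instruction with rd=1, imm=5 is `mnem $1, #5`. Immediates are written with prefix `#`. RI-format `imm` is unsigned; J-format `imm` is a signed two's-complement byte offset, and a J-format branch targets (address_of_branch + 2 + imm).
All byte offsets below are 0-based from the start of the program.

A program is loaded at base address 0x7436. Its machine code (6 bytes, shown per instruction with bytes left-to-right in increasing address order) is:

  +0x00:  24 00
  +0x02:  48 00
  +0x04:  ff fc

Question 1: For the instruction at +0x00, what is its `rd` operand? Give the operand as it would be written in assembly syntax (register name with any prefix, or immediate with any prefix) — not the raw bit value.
off 0x00: read 24 00 as big → 0x2400
  opcode bits[15:11]=0x4: pop/R
  [10:8] rd=4 = $4

$4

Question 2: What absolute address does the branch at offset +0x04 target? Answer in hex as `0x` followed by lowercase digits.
0x7438

off 0x04: read ff fc as big → 0xfffc
  op=0xfffc>>11=0x1f ⇒ bne (J)
  imm@[10:0]=0x7fc (s11→-4) ⇒ #-4
  target = base 0x7436 + off 0x04 + 2 + imm -4 = 0x7438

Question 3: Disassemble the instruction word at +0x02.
nop

[02] 48 00 → 0x4800
  opcode bits[15:11]=0x9: nop/N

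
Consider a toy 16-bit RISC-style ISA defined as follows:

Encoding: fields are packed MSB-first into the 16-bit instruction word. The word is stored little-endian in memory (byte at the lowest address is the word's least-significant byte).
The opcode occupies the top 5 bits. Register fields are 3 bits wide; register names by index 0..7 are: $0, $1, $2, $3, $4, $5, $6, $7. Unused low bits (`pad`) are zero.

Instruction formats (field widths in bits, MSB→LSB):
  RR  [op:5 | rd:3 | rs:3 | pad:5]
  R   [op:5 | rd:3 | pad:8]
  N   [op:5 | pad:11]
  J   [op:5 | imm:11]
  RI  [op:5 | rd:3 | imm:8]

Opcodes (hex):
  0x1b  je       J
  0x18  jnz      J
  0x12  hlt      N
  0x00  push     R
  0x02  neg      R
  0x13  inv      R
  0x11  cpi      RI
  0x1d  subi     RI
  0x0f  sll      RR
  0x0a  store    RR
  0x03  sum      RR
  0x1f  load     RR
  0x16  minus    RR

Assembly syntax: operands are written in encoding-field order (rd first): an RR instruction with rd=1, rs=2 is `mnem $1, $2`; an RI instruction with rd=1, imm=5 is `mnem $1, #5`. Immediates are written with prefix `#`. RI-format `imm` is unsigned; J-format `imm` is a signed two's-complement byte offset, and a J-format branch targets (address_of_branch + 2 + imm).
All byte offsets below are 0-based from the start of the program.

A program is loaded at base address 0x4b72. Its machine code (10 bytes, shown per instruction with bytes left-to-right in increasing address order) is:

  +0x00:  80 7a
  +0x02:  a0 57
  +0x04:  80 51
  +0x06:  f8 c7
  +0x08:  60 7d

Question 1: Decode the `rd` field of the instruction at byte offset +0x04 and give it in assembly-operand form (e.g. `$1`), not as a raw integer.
$1

off 0x04: read 80 51 as little → 0x5180
  op=0x5180>>11=0xa ⇒ store (RR)
  [10:8] rd=1 = $1
  [7:5] rs=4 = $4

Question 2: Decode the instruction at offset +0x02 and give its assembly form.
+0x02: a0 57 ⇒ word 0x57a0 (little)
  top 5b → 0xa → store [RR]
  [10:8] rd=7 = $7
  [7:5] rs=5 = $5

store $7, $5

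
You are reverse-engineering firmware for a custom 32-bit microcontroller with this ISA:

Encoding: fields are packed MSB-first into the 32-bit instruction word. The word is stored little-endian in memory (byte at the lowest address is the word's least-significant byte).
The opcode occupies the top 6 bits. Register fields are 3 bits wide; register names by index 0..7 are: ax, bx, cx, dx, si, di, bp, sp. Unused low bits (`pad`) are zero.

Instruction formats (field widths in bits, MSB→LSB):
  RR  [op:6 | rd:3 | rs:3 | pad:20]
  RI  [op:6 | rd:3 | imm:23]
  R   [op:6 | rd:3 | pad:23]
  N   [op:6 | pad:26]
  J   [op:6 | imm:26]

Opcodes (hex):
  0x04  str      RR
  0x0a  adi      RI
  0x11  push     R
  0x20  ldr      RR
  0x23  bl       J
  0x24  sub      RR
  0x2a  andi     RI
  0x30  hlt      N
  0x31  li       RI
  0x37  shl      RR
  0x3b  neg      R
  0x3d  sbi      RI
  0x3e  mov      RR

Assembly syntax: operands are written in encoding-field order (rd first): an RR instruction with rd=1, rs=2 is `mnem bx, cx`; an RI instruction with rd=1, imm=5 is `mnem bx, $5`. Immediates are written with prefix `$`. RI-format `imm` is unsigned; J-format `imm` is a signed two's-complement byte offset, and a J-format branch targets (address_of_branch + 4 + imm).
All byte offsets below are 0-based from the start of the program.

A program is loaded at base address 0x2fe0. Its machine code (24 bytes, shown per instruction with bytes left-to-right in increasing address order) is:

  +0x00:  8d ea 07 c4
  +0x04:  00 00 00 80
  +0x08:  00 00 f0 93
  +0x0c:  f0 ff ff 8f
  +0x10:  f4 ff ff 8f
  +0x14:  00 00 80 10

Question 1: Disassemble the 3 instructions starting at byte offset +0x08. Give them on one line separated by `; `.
sub sp, sp; bl $-16; bl $-12

+0x08: 00 00 f0 93 ⇒ word 0x93f00000 (little)
  opcode bits[31:26]=0x24: sub/RR
  rd: (w>>23)&0x7=0x7 → sp
  rs: (w>>20)&0x7=0x7 → sp
+0x0c: f0 ff ff 8f ⇒ word 0x8ffffff0 (little)
  opcode bits[31:26]=0x23: bl/J
  imm: (w>>0)&0x3ffffff=0x3fffff0 (s26→-16) → $-16
+0x10: f4 ff ff 8f ⇒ word 0x8ffffff4 (little)
  opcode bits[31:26]=0x23: bl/J
  imm: (w>>0)&0x3ffffff=0x3fffff4 (s26→-12) → $-12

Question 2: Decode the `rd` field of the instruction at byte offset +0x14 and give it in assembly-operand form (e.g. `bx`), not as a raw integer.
+0x14: 00 00 80 10 ⇒ word 0x10800000 (little)
  top 6b → 0x4 → str [RR]
  rd@[25:23]=0x1 ⇒ bx
  rs@[22:20]=0x0 ⇒ ax

bx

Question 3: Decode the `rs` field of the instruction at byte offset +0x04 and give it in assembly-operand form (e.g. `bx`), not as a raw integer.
ax

+0x04: 00 00 00 80 ⇒ word 0x80000000 (little)
  opcode bits[31:26]=0x20: ldr/RR
  [25:23] rd=0 = ax
  [22:20] rs=0 = ax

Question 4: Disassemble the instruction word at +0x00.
li ax, $518797

off 0x00: read 8d ea 07 c4 as little → 0xc407ea8d
  op=0xc407ea8d>>26=0x31 ⇒ li (RI)
  [25:23] rd=0 = ax
  [22:0] imm=518797 = $518797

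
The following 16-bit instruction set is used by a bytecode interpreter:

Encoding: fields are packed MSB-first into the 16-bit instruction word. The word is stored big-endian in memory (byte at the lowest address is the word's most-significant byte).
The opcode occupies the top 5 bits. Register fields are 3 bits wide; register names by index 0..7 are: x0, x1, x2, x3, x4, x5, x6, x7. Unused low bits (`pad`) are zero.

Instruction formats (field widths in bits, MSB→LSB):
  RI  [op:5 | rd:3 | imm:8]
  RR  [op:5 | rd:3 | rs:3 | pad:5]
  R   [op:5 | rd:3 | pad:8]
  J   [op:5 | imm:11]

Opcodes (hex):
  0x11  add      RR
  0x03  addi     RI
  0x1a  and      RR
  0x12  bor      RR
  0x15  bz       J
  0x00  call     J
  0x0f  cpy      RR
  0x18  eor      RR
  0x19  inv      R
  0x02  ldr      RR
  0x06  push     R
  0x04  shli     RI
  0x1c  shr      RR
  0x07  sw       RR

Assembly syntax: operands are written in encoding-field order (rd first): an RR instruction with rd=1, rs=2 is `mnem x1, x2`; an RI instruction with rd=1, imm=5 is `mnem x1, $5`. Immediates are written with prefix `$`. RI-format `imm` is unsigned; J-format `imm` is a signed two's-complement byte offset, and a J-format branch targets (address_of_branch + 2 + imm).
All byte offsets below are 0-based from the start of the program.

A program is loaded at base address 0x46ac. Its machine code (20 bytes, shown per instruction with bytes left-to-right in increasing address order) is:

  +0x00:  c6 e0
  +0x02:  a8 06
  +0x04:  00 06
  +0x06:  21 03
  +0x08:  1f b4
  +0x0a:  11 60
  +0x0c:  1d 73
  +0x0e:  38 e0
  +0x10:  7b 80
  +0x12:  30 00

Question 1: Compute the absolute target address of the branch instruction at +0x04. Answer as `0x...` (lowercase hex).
@+04  big-endian(00 06) = 0x0006
  opcode bits[15:11]=0x0: call/J
  imm@[10:0]=0x6 ⇒ $6
  target = base 0x46ac + off 0x04 + 2 + imm 6 = 0x46b8

0x46b8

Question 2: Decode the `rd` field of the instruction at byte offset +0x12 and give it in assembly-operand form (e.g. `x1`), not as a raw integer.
x0

[12] 30 00 → 0x3000
  opcode bits[15:11]=0x6: push/R
  [10:8] rd=0 = x0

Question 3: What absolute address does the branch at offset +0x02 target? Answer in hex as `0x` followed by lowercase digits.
0x46b6

off 0x02: read a8 06 as big → 0xa806
  op=0xa806>>11=0x15 ⇒ bz (J)
  imm: (w>>0)&0x7ff=0x6 → $6
  target = base 0x46ac + off 0x02 + 2 + imm 6 = 0x46b6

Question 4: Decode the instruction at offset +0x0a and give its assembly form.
+0x0a: 11 60 ⇒ word 0x1160 (big)
  top 5b → 0x2 → ldr [RR]
  rd@[10:8]=0x1 ⇒ x1
  rs@[7:5]=0x3 ⇒ x3

ldr x1, x3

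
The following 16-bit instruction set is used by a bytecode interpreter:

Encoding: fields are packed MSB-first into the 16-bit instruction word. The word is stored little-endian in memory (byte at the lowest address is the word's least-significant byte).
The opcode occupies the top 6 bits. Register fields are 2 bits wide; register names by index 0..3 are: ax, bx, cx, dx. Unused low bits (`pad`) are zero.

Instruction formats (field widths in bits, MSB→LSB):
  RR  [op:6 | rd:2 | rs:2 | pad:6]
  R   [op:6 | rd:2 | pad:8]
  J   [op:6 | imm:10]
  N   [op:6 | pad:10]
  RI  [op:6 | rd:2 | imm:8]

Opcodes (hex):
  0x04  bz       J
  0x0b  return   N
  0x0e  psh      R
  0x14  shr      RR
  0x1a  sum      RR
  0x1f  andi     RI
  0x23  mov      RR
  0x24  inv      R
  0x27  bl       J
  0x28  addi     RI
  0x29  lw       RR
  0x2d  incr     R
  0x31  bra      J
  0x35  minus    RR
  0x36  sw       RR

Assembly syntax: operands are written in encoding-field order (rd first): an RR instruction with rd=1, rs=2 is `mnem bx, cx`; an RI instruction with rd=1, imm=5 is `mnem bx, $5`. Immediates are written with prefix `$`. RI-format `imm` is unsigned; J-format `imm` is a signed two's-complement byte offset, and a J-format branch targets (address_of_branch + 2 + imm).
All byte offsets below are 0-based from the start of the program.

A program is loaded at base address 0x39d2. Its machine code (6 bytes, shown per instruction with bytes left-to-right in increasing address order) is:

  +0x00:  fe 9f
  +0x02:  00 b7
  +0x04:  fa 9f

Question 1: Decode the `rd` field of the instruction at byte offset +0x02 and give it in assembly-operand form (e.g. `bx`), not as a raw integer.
off 0x02: read 00 b7 as little → 0xb700
  opcode bits[15:10]=0x2d: incr/R
  rd@[9:8]=0x3 ⇒ dx

dx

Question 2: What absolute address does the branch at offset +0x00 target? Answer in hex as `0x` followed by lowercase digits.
0x39d2

off 0x00: read fe 9f as little → 0x9ffe
  op=0x9ffe>>10=0x27 ⇒ bl (J)
  imm: (w>>0)&0x3ff=0x3fe (s10→-2) → $-2
  target = base 0x39d2 + off 0x00 + 2 + imm -2 = 0x39d2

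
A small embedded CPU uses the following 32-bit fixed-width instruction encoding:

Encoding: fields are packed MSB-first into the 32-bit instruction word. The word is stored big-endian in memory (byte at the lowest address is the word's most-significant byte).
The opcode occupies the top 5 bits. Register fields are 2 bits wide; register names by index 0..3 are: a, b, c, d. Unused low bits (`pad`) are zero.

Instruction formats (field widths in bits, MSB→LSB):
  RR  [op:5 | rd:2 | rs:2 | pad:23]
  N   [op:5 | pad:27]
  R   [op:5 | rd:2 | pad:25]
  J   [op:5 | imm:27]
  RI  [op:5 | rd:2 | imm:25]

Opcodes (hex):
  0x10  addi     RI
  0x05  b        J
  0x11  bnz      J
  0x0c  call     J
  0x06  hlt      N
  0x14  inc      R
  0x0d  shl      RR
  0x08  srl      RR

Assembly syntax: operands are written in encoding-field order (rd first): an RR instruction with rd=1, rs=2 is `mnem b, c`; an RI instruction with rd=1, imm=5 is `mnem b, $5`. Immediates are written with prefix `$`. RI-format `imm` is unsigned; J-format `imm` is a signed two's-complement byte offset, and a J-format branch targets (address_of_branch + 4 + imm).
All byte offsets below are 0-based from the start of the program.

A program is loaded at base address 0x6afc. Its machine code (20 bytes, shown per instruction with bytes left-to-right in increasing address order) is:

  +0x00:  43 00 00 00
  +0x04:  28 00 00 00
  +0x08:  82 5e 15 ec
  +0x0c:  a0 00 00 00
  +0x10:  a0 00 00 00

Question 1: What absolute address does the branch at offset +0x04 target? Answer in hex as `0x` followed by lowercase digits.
[04] 28 00 00 00 → 0x28000000
  top 5b → 0x5 → b [J]
  [26:0] imm=0 = $0
  target = base 0x6afc + off 0x04 + 4 + imm 0 = 0x6b04

0x6b04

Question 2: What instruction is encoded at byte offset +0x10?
+0x10: a0 00 00 00 ⇒ word 0xa0000000 (big)
  opcode bits[31:27]=0x14: inc/R
  rd@[26:25]=0x0 ⇒ a

inc a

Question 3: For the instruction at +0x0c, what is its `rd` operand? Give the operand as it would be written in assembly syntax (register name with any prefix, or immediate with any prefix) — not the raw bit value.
a

[0c] a0 00 00 00 → 0xa0000000
  top 5b → 0x14 → inc [R]
  [26:25] rd=0 = a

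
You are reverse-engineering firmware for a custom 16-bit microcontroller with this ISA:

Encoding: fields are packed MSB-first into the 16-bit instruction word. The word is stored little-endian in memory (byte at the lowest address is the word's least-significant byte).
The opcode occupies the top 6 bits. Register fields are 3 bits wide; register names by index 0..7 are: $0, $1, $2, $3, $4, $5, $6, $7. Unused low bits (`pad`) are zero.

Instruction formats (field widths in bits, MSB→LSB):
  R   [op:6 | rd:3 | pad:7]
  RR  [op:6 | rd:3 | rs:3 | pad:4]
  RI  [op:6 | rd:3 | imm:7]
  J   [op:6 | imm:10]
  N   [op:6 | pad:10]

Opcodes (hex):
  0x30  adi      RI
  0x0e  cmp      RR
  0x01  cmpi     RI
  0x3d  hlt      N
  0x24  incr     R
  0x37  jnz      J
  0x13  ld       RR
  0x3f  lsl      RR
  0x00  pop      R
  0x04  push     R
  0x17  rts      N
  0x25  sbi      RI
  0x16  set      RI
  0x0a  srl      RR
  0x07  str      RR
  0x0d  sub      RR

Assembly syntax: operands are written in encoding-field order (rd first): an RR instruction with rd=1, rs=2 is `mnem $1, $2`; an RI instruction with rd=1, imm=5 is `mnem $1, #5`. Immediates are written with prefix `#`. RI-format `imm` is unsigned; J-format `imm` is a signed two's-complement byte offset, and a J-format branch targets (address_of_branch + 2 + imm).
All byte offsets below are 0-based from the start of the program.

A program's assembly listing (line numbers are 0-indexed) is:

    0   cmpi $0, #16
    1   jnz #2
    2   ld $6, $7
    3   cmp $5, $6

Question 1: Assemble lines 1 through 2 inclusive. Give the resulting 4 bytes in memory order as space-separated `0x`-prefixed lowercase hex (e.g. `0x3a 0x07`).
0x02 0xdc 0x70 0x4f

L1: jnz op=0x37:6|imm=2:10 ⇒ 0xdc02 ⇒ little 02 dc
L2: ld op=0x13:6|rd=6:3|rs=7:3|pad=0:4 ⇒ 0x4f70 ⇒ little 70 4f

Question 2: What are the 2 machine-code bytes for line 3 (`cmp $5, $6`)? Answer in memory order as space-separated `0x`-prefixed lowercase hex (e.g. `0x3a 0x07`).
0xe0 0x3a

L3: cmp op=0xe:6|rd=5:3|rs=6:3|pad=0:4 ⇒ 0x3ae0 ⇒ little e0 3a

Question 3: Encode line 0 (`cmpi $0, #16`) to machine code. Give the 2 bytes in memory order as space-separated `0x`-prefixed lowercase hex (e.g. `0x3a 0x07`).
line 0 (cmpi): pack op=0x1:6|rd=0:3|imm=16:7 = 0x0410; little→ 10 04

0x10 0x04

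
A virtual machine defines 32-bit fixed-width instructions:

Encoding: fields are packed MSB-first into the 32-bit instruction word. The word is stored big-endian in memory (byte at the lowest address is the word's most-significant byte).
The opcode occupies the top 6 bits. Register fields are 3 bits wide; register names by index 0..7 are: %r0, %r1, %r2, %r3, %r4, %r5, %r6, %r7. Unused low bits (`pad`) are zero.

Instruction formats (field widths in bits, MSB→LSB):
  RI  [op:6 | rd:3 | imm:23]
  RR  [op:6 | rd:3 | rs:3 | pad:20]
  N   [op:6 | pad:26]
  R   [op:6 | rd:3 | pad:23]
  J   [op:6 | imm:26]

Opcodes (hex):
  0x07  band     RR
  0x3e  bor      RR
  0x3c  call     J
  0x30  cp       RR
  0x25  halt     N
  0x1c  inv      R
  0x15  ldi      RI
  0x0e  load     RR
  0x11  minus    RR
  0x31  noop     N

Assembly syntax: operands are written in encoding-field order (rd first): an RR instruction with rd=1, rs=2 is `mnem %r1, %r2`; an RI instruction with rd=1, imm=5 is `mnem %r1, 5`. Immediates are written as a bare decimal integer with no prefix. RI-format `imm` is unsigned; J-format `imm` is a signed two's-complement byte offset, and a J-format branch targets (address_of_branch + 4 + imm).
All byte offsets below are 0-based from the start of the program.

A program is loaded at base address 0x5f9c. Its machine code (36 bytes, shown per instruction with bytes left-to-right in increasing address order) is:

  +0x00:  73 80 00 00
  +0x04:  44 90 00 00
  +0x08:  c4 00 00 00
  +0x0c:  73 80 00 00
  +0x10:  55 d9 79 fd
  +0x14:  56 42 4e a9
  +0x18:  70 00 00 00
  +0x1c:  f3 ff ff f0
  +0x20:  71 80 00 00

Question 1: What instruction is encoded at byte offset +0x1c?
call -16

@+1c  big-endian(f3 ff ff f0) = 0xf3fffff0
  op=0xf3fffff0>>26=0x3c ⇒ call (J)
  imm: (w>>0)&0x3ffffff=0x3fffff0 (s26→-16) → -16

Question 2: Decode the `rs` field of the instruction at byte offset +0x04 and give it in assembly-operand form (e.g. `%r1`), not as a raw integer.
%r1

off 0x04: read 44 90 00 00 as big → 0x44900000
  opcode bits[31:26]=0x11: minus/RR
  rd: (w>>23)&0x7=0x1 → %r1
  rs: (w>>20)&0x7=0x1 → %r1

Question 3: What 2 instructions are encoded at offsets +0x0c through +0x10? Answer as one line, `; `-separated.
off 0x0c: read 73 80 00 00 as big → 0x73800000
  opcode bits[31:26]=0x1c: inv/R
  rd@[25:23]=0x7 ⇒ %r7
off 0x10: read 55 d9 79 fd as big → 0x55d979fd
  opcode bits[31:26]=0x15: ldi/RI
  rd@[25:23]=0x3 ⇒ %r3
  imm@[22:0]=0x5979fd ⇒ 5863933

inv %r7; ldi %r3, 5863933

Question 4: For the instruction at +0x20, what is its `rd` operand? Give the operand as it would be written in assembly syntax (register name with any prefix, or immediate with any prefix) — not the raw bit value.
%r3

@+20  big-endian(71 80 00 00) = 0x71800000
  opcode bits[31:26]=0x1c: inv/R
  [25:23] rd=3 = %r3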